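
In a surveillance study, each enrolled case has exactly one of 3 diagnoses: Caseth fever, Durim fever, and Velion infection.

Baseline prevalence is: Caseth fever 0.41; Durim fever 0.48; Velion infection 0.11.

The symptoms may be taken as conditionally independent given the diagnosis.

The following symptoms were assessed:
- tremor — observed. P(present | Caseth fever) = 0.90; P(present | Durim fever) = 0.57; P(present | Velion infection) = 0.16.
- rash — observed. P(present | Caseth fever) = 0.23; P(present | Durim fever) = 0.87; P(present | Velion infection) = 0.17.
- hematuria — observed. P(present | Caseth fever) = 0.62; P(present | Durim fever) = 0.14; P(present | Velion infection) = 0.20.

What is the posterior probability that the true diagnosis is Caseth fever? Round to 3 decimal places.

0.608

By Bayes' rule with conditional independence, the unnormalized weight for each hypothesis is prior × ∏ likelihoods:
  Caseth fever: 0.41 × 0.90 × 0.23 × 0.62 = 0.052619
  Durim fever: 0.48 × 0.57 × 0.87 × 0.14 = 0.033324
  Velion infection: 0.11 × 0.16 × 0.17 × 0.20 = 0.0005984
The unnormalized weights sum to 0.086542.
P(Caseth fever | evidence) = 0.052619 / 0.086542 ≈ 0.608.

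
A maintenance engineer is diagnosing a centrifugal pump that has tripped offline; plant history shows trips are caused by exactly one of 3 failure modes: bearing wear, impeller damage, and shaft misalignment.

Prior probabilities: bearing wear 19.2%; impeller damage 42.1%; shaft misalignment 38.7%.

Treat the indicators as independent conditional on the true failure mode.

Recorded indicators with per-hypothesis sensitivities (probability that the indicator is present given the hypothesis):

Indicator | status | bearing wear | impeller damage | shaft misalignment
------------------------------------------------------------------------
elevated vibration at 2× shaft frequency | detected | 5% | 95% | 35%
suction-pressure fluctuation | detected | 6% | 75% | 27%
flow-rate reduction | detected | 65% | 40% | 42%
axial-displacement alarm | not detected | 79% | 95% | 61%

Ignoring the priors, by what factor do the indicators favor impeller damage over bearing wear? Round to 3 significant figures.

Joint likelihood of the indicator pattern under each hypothesis (using 1 − P(present | H) for each absent indicator):
  impeller damage: 0.95 × 0.75 × 0.40 × (1 − 0.95) = 0.01425
  bearing wear: 0.05 × 0.06 × 0.65 × (1 − 0.79) = 0.0004095
Bayes factor = 0.01425 / 0.0004095 ≈ 34.8

34.8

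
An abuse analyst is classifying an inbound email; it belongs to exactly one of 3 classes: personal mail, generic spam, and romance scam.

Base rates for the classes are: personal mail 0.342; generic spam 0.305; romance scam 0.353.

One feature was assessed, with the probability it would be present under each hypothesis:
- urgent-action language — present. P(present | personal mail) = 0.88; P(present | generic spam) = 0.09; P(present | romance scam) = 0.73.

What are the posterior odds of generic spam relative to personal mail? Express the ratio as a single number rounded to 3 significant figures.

Unnormalized posterior weight (prior times the feature likelihood) for each of the two hypotheses:
  generic spam: 0.305 × 0.09 = 0.02745
  personal mail: 0.342 × 0.88 = 0.30096
Odds(generic spam : personal mail) = 0.02745 / 0.30096 ≈ 0.0912.

0.0912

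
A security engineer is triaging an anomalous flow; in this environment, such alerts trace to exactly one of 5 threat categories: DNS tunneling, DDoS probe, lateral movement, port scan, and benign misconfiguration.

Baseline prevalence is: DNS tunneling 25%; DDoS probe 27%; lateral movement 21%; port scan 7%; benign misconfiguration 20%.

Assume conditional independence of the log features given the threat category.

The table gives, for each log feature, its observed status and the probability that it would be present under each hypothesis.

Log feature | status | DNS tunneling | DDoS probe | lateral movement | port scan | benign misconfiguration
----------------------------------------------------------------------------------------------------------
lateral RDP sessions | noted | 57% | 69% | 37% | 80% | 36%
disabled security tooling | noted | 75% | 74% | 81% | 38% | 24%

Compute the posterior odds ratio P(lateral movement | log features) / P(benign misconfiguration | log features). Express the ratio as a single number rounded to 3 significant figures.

The normalizing constant cancels in an odds ratio, so compute prior × likelihood for the two hypotheses only:
  lateral movement: 0.21 × 0.37 × 0.81 = 0.062937
  benign misconfiguration: 0.20 × 0.36 × 0.24 = 0.01728
Odds(lateral movement : benign misconfiguration) = 0.062937 / 0.01728 ≈ 3.64.

3.64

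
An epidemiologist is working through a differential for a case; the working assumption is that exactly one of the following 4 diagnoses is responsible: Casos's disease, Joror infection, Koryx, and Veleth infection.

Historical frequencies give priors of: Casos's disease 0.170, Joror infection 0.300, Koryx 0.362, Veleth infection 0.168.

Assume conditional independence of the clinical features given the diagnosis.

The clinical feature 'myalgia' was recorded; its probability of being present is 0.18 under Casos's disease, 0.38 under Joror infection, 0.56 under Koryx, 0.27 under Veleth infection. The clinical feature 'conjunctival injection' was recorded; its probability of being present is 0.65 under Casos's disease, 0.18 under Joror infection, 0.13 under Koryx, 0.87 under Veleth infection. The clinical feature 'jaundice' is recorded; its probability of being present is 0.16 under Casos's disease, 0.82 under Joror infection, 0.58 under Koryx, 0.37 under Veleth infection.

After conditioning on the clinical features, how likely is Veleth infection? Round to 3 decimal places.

0.293

By Bayes' rule with conditional independence, the unnormalized weight for each hypothesis is prior × ∏ likelihoods:
  Casos's disease: 0.170 × 0.18 × 0.65 × 0.16 = 0.0031824
  Joror infection: 0.300 × 0.38 × 0.18 × 0.82 = 0.016826
  Koryx: 0.362 × 0.56 × 0.13 × 0.58 = 0.015285
  Veleth infection: 0.168 × 0.27 × 0.87 × 0.37 = 0.014601
Normalizing constant Z = 0.0031824 + 0.016826 + 0.015285 + 0.014601 = 0.049895.
P(Veleth infection | evidence) = 0.014601 / 0.049895 ≈ 0.293.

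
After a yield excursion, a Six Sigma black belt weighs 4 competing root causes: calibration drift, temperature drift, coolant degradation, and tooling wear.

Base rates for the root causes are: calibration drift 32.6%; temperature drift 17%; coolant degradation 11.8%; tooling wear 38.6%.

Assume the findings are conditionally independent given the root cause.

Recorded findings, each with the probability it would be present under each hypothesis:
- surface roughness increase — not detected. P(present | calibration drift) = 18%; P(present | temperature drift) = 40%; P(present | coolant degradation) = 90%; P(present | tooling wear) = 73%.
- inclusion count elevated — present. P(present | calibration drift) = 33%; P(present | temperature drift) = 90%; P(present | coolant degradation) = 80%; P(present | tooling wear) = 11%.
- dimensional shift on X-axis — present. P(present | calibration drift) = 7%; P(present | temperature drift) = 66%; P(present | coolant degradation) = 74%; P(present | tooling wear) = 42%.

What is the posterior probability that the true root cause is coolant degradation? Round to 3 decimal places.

For each hypothesis, the unnormalized posterior weight is prior × product of the finding likelihoods (using 1 − P(present | H) for each absent finding):
  calibration drift: 0.326 × (1 − 0.18) × 0.33 × 0.07 = 0.0061751
  temperature drift: 0.170 × (1 − 0.40) × 0.90 × 0.66 = 0.060588
  coolant degradation: 0.118 × (1 − 0.90) × 0.80 × 0.74 = 0.0069856
  tooling wear: 0.386 × (1 − 0.73) × 0.11 × 0.42 = 0.004815
Marginal likelihood of the evidence = 0.078564.
P(coolant degradation | evidence) = 0.0069856 / 0.078564 ≈ 0.089.

0.089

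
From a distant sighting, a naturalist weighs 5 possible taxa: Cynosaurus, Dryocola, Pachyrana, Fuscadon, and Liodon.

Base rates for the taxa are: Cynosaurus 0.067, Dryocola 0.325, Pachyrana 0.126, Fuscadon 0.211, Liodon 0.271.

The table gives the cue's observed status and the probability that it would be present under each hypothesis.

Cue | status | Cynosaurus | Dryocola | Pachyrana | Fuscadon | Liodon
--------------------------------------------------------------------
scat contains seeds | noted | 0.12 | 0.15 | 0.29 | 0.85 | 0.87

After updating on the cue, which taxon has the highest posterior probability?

Liodon

By Bayes' rule, the unnormalized weight for each hypothesis is prior × likelihood:
  Cynosaurus: 0.067 × 0.12 = 0.00804
  Dryocola: 0.325 × 0.15 = 0.04875
  Pachyrana: 0.126 × 0.29 = 0.03654
  Fuscadon: 0.211 × 0.85 = 0.17935
  Liodon: 0.271 × 0.87 = 0.23577
The unnormalized weights sum to 0.50845.
P(Cynosaurus | evidence) ≈ 0.00804 / 0.50845 ≈ 0.016
P(Dryocola | evidence) ≈ 0.04875 / 0.50845 ≈ 0.096
P(Pachyrana | evidence) ≈ 0.03654 / 0.50845 ≈ 0.072
P(Fuscadon | evidence) ≈ 0.17935 / 0.50845 ≈ 0.353
P(Liodon | evidence) ≈ 0.23577 / 0.50845 ≈ 0.464
The largest is 0.464, so Liodon is most probable.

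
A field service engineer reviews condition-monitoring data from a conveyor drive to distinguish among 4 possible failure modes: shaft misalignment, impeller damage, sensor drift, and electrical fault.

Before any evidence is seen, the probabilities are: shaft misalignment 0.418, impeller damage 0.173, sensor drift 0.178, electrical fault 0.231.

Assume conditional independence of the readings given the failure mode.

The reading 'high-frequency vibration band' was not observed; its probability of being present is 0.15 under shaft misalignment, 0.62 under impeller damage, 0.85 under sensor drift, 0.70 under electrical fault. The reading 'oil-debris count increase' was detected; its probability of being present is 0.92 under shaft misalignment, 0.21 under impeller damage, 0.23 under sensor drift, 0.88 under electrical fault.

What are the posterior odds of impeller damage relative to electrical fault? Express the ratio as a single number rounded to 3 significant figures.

Unnormalized posterior weight (prior times the reading likelihoods) for each of the two hypotheses (using 1 − P(present | H) for each absent reading):
  impeller damage: 0.173 × (1 − 0.62) × 0.21 = 0.013805
  electrical fault: 0.231 × (1 − 0.70) × 0.88 = 0.060984
Posterior odds = 0.013805 / 0.060984 ≈ 0.226.

0.226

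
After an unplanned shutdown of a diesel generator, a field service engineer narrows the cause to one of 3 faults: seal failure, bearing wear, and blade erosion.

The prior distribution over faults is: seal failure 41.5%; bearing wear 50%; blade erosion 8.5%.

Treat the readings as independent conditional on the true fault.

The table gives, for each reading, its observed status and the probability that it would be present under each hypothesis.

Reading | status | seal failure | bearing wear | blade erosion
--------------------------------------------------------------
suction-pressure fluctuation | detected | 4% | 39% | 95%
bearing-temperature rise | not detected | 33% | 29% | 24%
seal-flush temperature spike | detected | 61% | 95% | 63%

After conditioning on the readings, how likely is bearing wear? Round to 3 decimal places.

0.743

For each hypothesis, the unnormalized posterior weight is prior × product of the reading likelihoods (using 1 − P(present | H) for each absent reading):
  seal failure: 0.415 × 0.04 × (1 − 0.33) × 0.61 = 0.0067844
  bearing wear: 0.500 × 0.39 × (1 − 0.29) × 0.95 = 0.13153
  blade erosion: 0.085 × 0.95 × (1 − 0.24) × 0.63 = 0.038663
Marginal likelihood of the evidence = 0.17698.
P(bearing wear | evidence) = 0.13153 / 0.17698 ≈ 0.743.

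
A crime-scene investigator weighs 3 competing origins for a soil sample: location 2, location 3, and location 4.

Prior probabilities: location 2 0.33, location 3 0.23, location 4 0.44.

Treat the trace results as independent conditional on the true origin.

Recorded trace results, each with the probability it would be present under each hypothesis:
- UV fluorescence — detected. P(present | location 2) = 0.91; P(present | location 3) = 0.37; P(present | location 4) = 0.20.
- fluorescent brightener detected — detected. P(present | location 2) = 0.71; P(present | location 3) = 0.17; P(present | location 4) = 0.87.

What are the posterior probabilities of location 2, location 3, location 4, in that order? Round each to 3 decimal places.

0.701, 0.048, 0.252

For each hypothesis, the unnormalized posterior weight is prior × product of the trace result likelihoods:
  location 2: 0.33 × 0.91 × 0.71 = 0.21321
  location 3: 0.23 × 0.37 × 0.17 = 0.014467
  location 4: 0.44 × 0.20 × 0.87 = 0.07656
The unnormalized weights sum to 0.30424.
P(location 2 | evidence) = 0.21321 / 0.30424 ≈ 0.701
P(location 3 | evidence) = 0.014467 / 0.30424 ≈ 0.048
P(location 4 | evidence) = 0.07656 / 0.30424 ≈ 0.252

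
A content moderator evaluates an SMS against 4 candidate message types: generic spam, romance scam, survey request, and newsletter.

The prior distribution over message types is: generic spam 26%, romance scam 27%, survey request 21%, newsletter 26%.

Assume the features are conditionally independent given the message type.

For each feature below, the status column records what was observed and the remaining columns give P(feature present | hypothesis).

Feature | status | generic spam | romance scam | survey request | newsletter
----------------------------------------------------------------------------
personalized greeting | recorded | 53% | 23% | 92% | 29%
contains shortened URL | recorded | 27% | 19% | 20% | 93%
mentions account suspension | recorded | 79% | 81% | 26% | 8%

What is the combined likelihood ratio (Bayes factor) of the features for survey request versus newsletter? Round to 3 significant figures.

2.22

The Bayes factor is the ratio of the joint likelihoods of the feature pattern under the two hypotheses.
  survey request: 0.92 × 0.20 × 0.26 = 0.04784
  newsletter: 0.29 × 0.93 × 0.08 = 0.021576
Bayes factor = 0.04784 / 0.021576 ≈ 2.22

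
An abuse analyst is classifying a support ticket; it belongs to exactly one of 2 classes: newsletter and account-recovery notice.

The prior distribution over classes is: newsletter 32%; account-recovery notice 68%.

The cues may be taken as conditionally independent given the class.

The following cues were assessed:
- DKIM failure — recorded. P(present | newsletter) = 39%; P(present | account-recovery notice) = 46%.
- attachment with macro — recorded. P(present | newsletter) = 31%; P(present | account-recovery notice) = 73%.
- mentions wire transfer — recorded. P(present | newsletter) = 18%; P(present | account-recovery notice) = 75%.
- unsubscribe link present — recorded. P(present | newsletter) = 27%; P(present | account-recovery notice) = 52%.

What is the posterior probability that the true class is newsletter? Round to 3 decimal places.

0.021

Multiply each prior by the joint likelihood of the cue pattern:
  newsletter: 0.32 × 0.39 × 0.31 × 0.18 × 0.27 = 0.0018802
  account-recovery notice: 0.68 × 0.46 × 0.73 × 0.75 × 0.52 = 0.089054
The unnormalized weights sum to 0.090934.
P(newsletter | evidence) = 0.0018802 / 0.090934 ≈ 0.021.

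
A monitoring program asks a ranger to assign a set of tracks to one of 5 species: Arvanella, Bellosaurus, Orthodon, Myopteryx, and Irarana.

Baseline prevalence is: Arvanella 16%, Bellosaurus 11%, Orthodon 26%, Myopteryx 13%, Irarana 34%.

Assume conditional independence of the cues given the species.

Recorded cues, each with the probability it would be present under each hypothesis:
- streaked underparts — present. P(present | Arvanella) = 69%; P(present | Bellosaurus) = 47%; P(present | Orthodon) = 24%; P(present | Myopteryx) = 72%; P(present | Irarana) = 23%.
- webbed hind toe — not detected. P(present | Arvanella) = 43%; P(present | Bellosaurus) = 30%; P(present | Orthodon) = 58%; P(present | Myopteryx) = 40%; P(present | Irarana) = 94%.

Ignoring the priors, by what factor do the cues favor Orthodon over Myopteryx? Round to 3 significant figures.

0.233

Take the product of per-cue likelihoods under each hypothesis (using 1 − P(present | H) for each absent cue), then divide.
  Orthodon: 0.24 × (1 − 0.58) = 0.1008
  Myopteryx: 0.72 × (1 − 0.40) = 0.432
Bayes factor = 0.1008 / 0.432 ≈ 0.233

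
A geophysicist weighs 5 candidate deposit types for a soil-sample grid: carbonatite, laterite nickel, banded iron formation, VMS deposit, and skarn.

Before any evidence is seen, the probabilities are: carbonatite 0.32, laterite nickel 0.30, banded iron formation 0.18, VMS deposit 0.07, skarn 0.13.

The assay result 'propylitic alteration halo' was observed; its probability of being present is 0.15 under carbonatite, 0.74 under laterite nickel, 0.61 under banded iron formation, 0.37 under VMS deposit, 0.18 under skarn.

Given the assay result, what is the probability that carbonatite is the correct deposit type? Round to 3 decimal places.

For each hypothesis, the unnormalized posterior weight is prior × likelihood:
  carbonatite: 0.32 × 0.15 = 0.048
  laterite nickel: 0.30 × 0.74 = 0.222
  banded iron formation: 0.18 × 0.61 = 0.1098
  VMS deposit: 0.07 × 0.37 = 0.0259
  skarn: 0.13 × 0.18 = 0.0234
Marginal likelihood of the evidence = 0.4291.
P(carbonatite | evidence) = 0.048 / 0.4291 ≈ 0.112.

0.112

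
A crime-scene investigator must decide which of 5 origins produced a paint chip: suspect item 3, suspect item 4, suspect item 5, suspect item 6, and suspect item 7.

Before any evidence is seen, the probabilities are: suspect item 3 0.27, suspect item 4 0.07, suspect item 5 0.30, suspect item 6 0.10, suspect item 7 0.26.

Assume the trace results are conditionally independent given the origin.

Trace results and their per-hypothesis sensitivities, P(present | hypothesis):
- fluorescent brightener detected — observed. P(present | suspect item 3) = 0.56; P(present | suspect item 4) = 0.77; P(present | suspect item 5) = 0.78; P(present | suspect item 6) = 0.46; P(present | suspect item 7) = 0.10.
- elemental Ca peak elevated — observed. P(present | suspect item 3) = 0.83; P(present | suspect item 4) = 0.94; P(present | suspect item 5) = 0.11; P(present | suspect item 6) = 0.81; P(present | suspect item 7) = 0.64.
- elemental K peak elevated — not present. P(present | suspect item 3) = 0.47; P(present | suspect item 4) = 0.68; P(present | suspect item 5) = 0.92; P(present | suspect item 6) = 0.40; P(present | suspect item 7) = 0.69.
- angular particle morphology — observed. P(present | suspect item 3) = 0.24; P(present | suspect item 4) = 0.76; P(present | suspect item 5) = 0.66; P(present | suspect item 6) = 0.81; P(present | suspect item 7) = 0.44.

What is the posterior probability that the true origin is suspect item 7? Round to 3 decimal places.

For each hypothesis, the unnormalized posterior weight is prior × product of the trace result likelihoods (using 1 − P(present | H) for each absent trace result):
  suspect item 3: 0.27 × 0.56 × 0.83 × (1 − 0.47) × 0.24 = 0.015963
  suspect item 4: 0.07 × 0.77 × 0.94 × (1 − 0.68) × 0.76 = 0.012322
  suspect item 5: 0.30 × 0.78 × 0.11 × (1 − 0.92) × 0.66 = 0.0013591
  suspect item 6: 0.10 × 0.46 × 0.81 × (1 − 0.40) × 0.81 = 0.018108
  suspect item 7: 0.26 × 0.10 × 0.64 × (1 − 0.69) × 0.44 = 0.0022697
Normalizing constant Z = 0.015963 + 0.012322 + 0.0013591 + 0.018108 + 0.0022697 = 0.050022.
P(suspect item 7 | evidence) = 0.0022697 / 0.050022 ≈ 0.045.

0.045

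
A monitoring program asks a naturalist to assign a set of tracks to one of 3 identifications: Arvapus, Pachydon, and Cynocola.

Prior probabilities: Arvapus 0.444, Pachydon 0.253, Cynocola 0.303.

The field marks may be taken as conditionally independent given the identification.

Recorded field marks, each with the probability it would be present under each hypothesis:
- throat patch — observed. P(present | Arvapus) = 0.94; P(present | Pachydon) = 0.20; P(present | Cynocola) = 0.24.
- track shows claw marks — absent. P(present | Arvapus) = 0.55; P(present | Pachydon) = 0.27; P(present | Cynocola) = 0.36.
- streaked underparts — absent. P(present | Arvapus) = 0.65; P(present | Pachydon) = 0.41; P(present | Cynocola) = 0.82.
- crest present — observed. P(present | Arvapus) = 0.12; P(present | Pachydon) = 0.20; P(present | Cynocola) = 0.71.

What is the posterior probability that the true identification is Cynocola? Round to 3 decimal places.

For each hypothesis, the unnormalized posterior weight is prior × product of the field mark likelihoods (using 1 − P(present | H) for each absent field mark):
  Arvapus: 0.444 × 0.94 × (1 − 0.55) × (1 − 0.65) × 0.12 = 0.0078881
  Pachydon: 0.253 × 0.20 × (1 − 0.27) × (1 − 0.41) × 0.20 = 0.0043587
  Cynocola: 0.303 × 0.24 × (1 − 0.36) × (1 − 0.82) × 0.71 = 0.0059479
Normalizing constant Z = 0.0078881 + 0.0043587 + 0.0059479 = 0.018195.
P(Cynocola | evidence) = 0.0059479 / 0.018195 ≈ 0.327.

0.327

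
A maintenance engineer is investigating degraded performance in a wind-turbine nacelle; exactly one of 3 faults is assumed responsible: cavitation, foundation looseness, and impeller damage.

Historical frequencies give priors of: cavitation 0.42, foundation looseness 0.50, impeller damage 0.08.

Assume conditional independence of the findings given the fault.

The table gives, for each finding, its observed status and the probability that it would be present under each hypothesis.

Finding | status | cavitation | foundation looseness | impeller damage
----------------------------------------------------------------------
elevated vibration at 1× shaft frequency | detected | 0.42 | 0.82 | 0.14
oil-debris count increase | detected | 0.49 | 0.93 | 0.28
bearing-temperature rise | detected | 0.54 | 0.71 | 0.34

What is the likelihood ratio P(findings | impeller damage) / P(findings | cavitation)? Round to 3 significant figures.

0.120

Take the product of per-finding likelihoods under each hypothesis, then divide.
  impeller damage: 0.14 × 0.28 × 0.34 = 0.013328
  cavitation: 0.42 × 0.49 × 0.54 = 0.11113
Bayes factor = 0.013328 / 0.11113 ≈ 0.120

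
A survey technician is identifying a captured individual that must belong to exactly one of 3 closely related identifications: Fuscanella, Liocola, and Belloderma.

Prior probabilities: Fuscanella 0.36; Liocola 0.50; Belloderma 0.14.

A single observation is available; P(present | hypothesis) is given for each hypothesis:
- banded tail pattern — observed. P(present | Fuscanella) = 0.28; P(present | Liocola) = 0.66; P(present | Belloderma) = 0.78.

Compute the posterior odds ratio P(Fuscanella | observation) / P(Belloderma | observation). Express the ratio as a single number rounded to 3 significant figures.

Unnormalized posterior weight (prior times the observation likelihood) for each of the two hypotheses:
  Fuscanella: 0.36 × 0.28 = 0.1008
  Belloderma: 0.14 × 0.78 = 0.1092
Posterior odds = 0.1008 / 0.1092 ≈ 0.923.

0.923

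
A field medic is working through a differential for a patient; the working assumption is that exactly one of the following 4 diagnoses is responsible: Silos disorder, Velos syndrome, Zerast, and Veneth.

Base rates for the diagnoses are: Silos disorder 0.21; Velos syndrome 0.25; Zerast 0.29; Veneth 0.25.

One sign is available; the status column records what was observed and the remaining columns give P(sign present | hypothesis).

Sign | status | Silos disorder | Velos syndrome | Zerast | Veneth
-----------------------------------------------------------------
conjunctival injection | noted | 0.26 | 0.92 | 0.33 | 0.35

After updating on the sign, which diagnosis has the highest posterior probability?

Velos syndrome

Multiply each prior by the likelihood of the sign:
  Silos disorder: 0.21 × 0.26 = 0.0546
  Velos syndrome: 0.25 × 0.92 = 0.23
  Zerast: 0.29 × 0.33 = 0.0957
  Veneth: 0.25 × 0.35 = 0.0875
Normalizing constant Z = 0.0546 + 0.23 + 0.0957 + 0.0875 = 0.4678.
P(Silos disorder | evidence) ≈ 0.0546 / 0.4678 ≈ 0.117
P(Velos syndrome | evidence) ≈ 0.23 / 0.4678 ≈ 0.492
P(Zerast | evidence) ≈ 0.0957 / 0.4678 ≈ 0.205
P(Veneth | evidence) ≈ 0.0875 / 0.4678 ≈ 0.187
The largest is 0.492, so Velos syndrome is most probable.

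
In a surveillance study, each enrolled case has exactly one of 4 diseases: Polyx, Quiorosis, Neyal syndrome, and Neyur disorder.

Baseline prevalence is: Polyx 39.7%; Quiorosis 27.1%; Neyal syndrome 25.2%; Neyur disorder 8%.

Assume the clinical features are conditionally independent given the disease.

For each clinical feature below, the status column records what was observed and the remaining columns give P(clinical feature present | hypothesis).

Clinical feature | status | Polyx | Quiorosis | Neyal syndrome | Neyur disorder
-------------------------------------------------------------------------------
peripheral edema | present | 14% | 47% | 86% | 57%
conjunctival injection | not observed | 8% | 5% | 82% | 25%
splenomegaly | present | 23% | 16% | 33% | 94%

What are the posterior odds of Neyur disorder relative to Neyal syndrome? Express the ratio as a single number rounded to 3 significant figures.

2.50

Unnormalized posterior weight (prior times the clinical feature likelihoods) for each of the two hypotheses (using 1 − P(present | H) for each absent clinical feature):
  Neyur disorder: 0.080 × 0.57 × (1 − 0.25) × 0.94 = 0.032148
  Neyal syndrome: 0.252 × 0.86 × (1 − 0.82) × 0.33 = 0.012873
Odds(Neyur disorder : Neyal syndrome) = 0.032148 / 0.012873 ≈ 2.50.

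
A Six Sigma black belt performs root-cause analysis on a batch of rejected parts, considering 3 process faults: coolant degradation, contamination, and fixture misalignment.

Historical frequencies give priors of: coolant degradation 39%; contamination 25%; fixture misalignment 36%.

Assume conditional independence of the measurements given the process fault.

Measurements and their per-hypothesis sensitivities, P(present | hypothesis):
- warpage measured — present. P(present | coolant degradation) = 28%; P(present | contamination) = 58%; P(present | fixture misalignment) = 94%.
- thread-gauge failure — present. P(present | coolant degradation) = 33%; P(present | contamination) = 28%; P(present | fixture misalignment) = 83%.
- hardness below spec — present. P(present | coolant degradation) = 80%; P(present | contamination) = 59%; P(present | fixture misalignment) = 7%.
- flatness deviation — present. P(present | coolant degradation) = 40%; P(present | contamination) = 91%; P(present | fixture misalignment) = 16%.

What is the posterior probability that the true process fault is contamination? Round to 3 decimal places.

For each hypothesis, the unnormalized posterior weight is prior × product of the measurement likelihoods:
  coolant degradation: 0.39 × 0.28 × 0.33 × 0.80 × 0.40 = 0.011532
  contamination: 0.25 × 0.58 × 0.28 × 0.59 × 0.91 = 0.021798
  fixture misalignment: 0.36 × 0.94 × 0.83 × 0.07 × 0.16 = 0.0031458
Normalizing constant Z = 0.011532 + 0.021798 + 0.0031458 = 0.036475.
P(contamination | evidence) = 0.021798 / 0.036475 ≈ 0.598.

0.598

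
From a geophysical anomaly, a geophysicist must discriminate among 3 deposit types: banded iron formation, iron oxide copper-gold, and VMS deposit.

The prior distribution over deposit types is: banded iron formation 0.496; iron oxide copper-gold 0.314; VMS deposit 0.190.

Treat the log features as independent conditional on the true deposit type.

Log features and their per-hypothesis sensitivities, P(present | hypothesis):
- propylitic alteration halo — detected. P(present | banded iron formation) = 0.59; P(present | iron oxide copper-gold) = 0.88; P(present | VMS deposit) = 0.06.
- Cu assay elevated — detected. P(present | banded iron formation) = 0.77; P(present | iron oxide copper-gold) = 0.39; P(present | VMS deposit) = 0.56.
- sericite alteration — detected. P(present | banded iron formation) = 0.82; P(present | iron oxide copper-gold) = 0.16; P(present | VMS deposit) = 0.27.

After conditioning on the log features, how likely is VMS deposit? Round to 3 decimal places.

Multiply each prior by the joint likelihood of the log feature pattern:
  banded iron formation: 0.496 × 0.59 × 0.77 × 0.82 = 0.18477
  iron oxide copper-gold: 0.314 × 0.88 × 0.39 × 0.16 = 0.017242
  VMS deposit: 0.190 × 0.06 × 0.56 × 0.27 = 0.0017237
Marginal likelihood of the evidence = 0.20374.
P(VMS deposit | evidence) = 0.0017237 / 0.20374 ≈ 0.008.

0.008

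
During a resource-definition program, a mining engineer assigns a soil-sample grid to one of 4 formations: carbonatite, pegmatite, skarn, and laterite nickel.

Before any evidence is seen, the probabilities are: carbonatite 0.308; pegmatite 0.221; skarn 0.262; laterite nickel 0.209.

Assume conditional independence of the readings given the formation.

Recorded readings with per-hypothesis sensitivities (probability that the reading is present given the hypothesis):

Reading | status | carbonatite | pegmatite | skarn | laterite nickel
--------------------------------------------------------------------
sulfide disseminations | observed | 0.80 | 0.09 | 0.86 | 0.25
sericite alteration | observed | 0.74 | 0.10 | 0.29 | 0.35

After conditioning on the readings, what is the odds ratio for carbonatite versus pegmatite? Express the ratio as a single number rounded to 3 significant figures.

91.7

The normalizing constant cancels in an odds ratio, so compute prior × likelihood for the two hypotheses only:
  carbonatite: 0.308 × 0.80 × 0.74 = 0.18234
  pegmatite: 0.221 × 0.09 × 0.10 = 0.001989
Posterior odds = 0.18234 / 0.001989 ≈ 91.7.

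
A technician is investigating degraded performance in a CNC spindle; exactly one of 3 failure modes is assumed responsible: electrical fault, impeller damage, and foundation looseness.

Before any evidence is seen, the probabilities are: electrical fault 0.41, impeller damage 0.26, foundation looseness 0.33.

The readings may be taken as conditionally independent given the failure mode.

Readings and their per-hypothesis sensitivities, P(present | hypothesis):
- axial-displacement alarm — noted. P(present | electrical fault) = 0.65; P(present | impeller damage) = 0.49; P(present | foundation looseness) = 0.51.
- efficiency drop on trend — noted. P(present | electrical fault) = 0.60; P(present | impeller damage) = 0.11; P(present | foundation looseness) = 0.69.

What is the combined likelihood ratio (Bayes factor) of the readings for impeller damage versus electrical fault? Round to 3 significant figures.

0.138

Joint likelihood of the reading pattern under each hypothesis:
  impeller damage: 0.49 × 0.11 = 0.0539
  electrical fault: 0.65 × 0.60 = 0.39
Bayes factor = 0.0539 / 0.39 ≈ 0.138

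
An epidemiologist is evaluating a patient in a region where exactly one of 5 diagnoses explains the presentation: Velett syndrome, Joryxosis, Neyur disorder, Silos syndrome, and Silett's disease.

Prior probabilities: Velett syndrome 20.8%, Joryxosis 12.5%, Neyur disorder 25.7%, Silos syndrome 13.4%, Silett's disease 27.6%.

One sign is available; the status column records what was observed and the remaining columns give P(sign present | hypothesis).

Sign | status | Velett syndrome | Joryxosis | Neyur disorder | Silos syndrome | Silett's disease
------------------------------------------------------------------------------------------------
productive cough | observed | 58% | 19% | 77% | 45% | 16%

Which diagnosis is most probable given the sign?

Neyur disorder

By Bayes' rule, the unnormalized weight for each hypothesis is prior × likelihood:
  Velett syndrome: 0.208 × 0.58 = 0.12064
  Joryxosis: 0.125 × 0.19 = 0.02375
  Neyur disorder: 0.257 × 0.77 = 0.19789
  Silos syndrome: 0.134 × 0.45 = 0.0603
  Silett's disease: 0.276 × 0.16 = 0.04416
Normalizing constant Z = 0.12064 + 0.02375 + 0.19789 + 0.0603 + 0.04416 = 0.44674.
P(Velett syndrome | evidence) ≈ 0.12064 / 0.44674 ≈ 0.270
P(Joryxosis | evidence) ≈ 0.02375 / 0.44674 ≈ 0.053
P(Neyur disorder | evidence) ≈ 0.19789 / 0.44674 ≈ 0.443
P(Silos syndrome | evidence) ≈ 0.0603 / 0.44674 ≈ 0.135
P(Silett's disease | evidence) ≈ 0.04416 / 0.44674 ≈ 0.099
The largest is 0.443, so Neyur disorder is most probable.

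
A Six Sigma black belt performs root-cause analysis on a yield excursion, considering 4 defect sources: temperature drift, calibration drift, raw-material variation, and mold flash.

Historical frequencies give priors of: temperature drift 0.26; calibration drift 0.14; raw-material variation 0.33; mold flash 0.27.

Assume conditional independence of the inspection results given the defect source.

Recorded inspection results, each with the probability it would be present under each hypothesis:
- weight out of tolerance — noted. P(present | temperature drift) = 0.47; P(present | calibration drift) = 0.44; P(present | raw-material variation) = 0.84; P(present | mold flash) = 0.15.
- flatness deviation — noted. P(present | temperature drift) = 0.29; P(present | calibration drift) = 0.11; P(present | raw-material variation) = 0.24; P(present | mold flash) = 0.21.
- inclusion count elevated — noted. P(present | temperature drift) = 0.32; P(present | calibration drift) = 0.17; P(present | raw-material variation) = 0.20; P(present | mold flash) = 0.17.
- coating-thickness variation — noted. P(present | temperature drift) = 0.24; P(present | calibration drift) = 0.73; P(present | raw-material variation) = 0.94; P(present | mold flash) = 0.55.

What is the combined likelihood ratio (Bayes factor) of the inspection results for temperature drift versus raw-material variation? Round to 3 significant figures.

0.276

Take the product of per-inspection result likelihoods under each hypothesis, then divide.
  temperature drift: 0.47 × 0.29 × 0.32 × 0.24 = 0.010468
  raw-material variation: 0.84 × 0.24 × 0.20 × 0.94 = 0.037901
Bayes factor = 0.010468 / 0.037901 ≈ 0.276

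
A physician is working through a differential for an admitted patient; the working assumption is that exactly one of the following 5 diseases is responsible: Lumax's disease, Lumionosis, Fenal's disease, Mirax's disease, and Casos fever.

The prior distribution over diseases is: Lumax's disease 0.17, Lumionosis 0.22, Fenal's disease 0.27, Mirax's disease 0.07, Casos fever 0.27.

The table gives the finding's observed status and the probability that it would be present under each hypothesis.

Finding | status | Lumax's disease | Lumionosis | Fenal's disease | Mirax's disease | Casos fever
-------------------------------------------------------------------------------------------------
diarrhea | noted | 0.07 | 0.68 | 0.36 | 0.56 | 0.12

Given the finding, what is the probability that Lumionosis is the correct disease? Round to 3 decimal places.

0.453

Multiply each prior by the likelihood of the finding:
  Lumax's disease: 0.17 × 0.07 = 0.0119
  Lumionosis: 0.22 × 0.68 = 0.1496
  Fenal's disease: 0.27 × 0.36 = 0.0972
  Mirax's disease: 0.07 × 0.56 = 0.0392
  Casos fever: 0.27 × 0.12 = 0.0324
Marginal likelihood of the evidence = 0.3303.
P(Lumionosis | evidence) = 0.1496 / 0.3303 ≈ 0.453.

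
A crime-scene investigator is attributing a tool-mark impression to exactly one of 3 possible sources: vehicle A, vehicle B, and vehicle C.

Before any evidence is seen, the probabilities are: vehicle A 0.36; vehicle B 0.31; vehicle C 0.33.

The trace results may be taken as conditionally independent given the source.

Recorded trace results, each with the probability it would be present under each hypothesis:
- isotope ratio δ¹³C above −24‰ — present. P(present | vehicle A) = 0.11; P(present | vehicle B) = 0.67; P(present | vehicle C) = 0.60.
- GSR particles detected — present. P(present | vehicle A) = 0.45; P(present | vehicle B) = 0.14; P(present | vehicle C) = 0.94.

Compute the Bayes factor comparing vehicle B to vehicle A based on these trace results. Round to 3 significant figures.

1.89

Take the product of per-trace result likelihoods under each hypothesis, then divide.
  vehicle B: 0.67 × 0.14 = 0.0938
  vehicle A: 0.11 × 0.45 = 0.0495
Bayes factor = 0.0938 / 0.0495 ≈ 1.89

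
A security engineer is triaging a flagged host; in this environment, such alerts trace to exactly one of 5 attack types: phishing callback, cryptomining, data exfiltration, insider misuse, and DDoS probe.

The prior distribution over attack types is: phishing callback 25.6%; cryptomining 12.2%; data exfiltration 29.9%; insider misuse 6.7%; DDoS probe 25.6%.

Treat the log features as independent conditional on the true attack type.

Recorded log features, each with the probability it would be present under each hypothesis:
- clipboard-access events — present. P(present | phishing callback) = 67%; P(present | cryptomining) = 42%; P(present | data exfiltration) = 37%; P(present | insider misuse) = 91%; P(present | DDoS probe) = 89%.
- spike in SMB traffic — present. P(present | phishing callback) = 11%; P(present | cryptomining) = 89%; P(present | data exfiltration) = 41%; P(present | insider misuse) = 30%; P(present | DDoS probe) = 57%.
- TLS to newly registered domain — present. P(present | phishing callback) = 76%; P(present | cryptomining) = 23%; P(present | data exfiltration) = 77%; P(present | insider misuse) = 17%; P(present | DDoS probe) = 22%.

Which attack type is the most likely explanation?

data exfiltration

For each hypothesis, the unnormalized posterior weight is prior × product of the log feature likelihoods:
  phishing callback: 0.256 × 0.67 × 0.11 × 0.76 = 0.014339
  cryptomining: 0.122 × 0.42 × 0.89 × 0.23 = 0.010489
  data exfiltration: 0.299 × 0.37 × 0.41 × 0.77 = 0.034926
  insider misuse: 0.067 × 0.91 × 0.30 × 0.17 = 0.0031095
  DDoS probe: 0.256 × 0.89 × 0.57 × 0.22 = 0.028571
The unnormalized weights sum to 0.091434.
P(phishing callback | evidence) ≈ 0.014339 / 0.091434 ≈ 0.157
P(cryptomining | evidence) ≈ 0.010489 / 0.091434 ≈ 0.115
P(data exfiltration | evidence) ≈ 0.034926 / 0.091434 ≈ 0.382
P(insider misuse | evidence) ≈ 0.0031095 / 0.091434 ≈ 0.034
P(DDoS probe | evidence) ≈ 0.028571 / 0.091434 ≈ 0.312
The largest is 0.382, so data exfiltration is most probable.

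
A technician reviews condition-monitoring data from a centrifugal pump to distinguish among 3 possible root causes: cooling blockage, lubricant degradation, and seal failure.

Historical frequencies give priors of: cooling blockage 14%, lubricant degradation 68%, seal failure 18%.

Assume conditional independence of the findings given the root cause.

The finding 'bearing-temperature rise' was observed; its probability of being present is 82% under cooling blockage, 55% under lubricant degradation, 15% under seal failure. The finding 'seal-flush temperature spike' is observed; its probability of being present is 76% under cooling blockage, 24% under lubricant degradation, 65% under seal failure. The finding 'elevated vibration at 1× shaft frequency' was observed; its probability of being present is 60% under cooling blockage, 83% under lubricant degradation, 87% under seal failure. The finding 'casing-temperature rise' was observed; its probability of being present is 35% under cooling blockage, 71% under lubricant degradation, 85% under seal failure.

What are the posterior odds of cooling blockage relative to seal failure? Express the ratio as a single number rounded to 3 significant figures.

1.41

Posterior odds equal prior odds times the likelihood ratio; only the two competing hypotheses matter.
  cooling blockage: 0.14 × 0.82 × 0.76 × 0.60 × 0.35 = 0.018322
  seal failure: 0.18 × 0.15 × 0.65 × 0.87 × 0.85 = 0.012978
Odds(cooling blockage : seal failure) = 0.018322 / 0.012978 ≈ 1.41.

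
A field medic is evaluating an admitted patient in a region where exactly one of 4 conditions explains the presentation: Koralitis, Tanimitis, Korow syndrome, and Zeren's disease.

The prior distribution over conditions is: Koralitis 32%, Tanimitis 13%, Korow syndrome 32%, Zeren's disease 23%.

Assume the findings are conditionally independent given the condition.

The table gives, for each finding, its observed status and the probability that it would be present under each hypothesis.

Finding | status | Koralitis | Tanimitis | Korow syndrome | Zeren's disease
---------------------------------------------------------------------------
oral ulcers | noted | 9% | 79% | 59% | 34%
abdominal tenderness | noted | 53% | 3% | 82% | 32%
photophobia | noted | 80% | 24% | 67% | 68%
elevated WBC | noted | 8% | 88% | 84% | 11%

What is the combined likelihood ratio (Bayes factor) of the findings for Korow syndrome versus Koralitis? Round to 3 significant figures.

Take the product of per-finding likelihoods under each hypothesis, then divide.
  Korow syndrome: 0.59 × 0.82 × 0.67 × 0.84 = 0.27228
  Koralitis: 0.09 × 0.53 × 0.80 × 0.08 = 0.0030528
Bayes factor = 0.27228 / 0.0030528 ≈ 89.2

89.2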